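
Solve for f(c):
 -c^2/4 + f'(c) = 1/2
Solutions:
 f(c) = C1 + c^3/12 + c/2


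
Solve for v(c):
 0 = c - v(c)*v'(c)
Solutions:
 v(c) = -sqrt(C1 + c^2)
 v(c) = sqrt(C1 + c^2)


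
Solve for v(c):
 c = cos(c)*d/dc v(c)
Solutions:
 v(c) = C1 + Integral(c/cos(c), c)


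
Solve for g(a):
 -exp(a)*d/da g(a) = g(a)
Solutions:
 g(a) = C1*exp(exp(-a))


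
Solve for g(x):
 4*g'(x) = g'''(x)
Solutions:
 g(x) = C1 + C2*exp(-2*x) + C3*exp(2*x)


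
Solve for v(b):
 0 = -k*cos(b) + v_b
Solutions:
 v(b) = C1 + k*sin(b)


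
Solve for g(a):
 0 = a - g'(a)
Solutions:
 g(a) = C1 + a^2/2


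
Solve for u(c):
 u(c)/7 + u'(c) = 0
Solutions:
 u(c) = C1*exp(-c/7)


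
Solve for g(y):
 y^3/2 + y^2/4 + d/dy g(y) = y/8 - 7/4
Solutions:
 g(y) = C1 - y^4/8 - y^3/12 + y^2/16 - 7*y/4


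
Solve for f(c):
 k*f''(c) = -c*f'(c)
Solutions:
 f(c) = C1 + C2*sqrt(k)*erf(sqrt(2)*c*sqrt(1/k)/2)


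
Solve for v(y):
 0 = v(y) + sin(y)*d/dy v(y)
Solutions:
 v(y) = C1*sqrt(cos(y) + 1)/sqrt(cos(y) - 1)


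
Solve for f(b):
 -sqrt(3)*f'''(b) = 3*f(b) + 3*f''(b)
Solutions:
 f(b) = C1*exp(b*(-4*sqrt(3) + 2*2^(1/3)*3^(2/3)/(3*sqrt(39) + 11*sqrt(3))^(1/3) + 2^(2/3)*3^(1/3)*(3*sqrt(39) + 11*sqrt(3))^(1/3))/12)*sin(2^(1/3)*3^(1/6)*b*(-2^(1/3)*3^(2/3)*(3*sqrt(39) + 11*sqrt(3))^(1/3) + 6/(3*sqrt(39) + 11*sqrt(3))^(1/3))/12) + C2*exp(b*(-4*sqrt(3) + 2*2^(1/3)*3^(2/3)/(3*sqrt(39) + 11*sqrt(3))^(1/3) + 2^(2/3)*3^(1/3)*(3*sqrt(39) + 11*sqrt(3))^(1/3))/12)*cos(2^(1/3)*3^(1/6)*b*(-2^(1/3)*3^(2/3)*(3*sqrt(39) + 11*sqrt(3))^(1/3) + 6/(3*sqrt(39) + 11*sqrt(3))^(1/3))/12) + C3*exp(-b*(2*2^(1/3)*3^(2/3)/(3*sqrt(39) + 11*sqrt(3))^(1/3) + 2*sqrt(3) + 2^(2/3)*3^(1/3)*(3*sqrt(39) + 11*sqrt(3))^(1/3))/6)


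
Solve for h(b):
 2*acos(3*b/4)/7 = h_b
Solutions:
 h(b) = C1 + 2*b*acos(3*b/4)/7 - 2*sqrt(16 - 9*b^2)/21


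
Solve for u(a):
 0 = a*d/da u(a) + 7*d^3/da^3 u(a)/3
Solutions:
 u(a) = C1 + Integral(C2*airyai(-3^(1/3)*7^(2/3)*a/7) + C3*airybi(-3^(1/3)*7^(2/3)*a/7), a)


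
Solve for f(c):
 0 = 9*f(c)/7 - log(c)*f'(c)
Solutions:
 f(c) = C1*exp(9*li(c)/7)


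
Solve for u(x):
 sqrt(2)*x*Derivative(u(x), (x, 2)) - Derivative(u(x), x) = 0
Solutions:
 u(x) = C1 + C2*x^(sqrt(2)/2 + 1)


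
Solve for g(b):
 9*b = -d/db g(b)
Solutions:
 g(b) = C1 - 9*b^2/2


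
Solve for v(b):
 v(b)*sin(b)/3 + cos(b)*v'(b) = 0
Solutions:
 v(b) = C1*cos(b)^(1/3)


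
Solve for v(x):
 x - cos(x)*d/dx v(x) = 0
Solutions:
 v(x) = C1 + Integral(x/cos(x), x)


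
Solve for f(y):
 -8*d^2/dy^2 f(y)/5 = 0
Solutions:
 f(y) = C1 + C2*y


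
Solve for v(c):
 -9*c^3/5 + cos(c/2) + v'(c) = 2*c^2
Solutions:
 v(c) = C1 + 9*c^4/20 + 2*c^3/3 - 2*sin(c/2)


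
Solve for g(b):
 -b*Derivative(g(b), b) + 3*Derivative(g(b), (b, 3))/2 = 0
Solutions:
 g(b) = C1 + Integral(C2*airyai(2^(1/3)*3^(2/3)*b/3) + C3*airybi(2^(1/3)*3^(2/3)*b/3), b)


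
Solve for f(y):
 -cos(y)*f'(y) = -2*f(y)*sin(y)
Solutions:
 f(y) = C1/cos(y)^2


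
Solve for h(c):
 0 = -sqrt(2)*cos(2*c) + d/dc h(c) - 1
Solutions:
 h(c) = C1 + c + sqrt(2)*sin(2*c)/2


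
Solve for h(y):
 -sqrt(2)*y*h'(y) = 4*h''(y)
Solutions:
 h(y) = C1 + C2*erf(2^(3/4)*y/4)


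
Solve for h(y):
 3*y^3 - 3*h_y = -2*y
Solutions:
 h(y) = C1 + y^4/4 + y^2/3


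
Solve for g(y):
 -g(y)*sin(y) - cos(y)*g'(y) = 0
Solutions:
 g(y) = C1*cos(y)


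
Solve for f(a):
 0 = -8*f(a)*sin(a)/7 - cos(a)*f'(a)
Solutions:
 f(a) = C1*cos(a)^(8/7)


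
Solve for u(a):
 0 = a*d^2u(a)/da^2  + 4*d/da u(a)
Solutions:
 u(a) = C1 + C2/a^3


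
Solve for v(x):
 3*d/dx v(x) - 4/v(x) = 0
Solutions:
 v(x) = -sqrt(C1 + 24*x)/3
 v(x) = sqrt(C1 + 24*x)/3


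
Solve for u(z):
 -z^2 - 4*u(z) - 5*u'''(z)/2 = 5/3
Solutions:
 u(z) = C3*exp(-2*5^(2/3)*z/5) - z^2/4 + (C1*sin(sqrt(3)*5^(2/3)*z/5) + C2*cos(sqrt(3)*5^(2/3)*z/5))*exp(5^(2/3)*z/5) - 5/12


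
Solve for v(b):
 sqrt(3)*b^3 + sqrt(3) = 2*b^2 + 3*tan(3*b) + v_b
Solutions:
 v(b) = C1 + sqrt(3)*b^4/4 - 2*b^3/3 + sqrt(3)*b + log(cos(3*b))


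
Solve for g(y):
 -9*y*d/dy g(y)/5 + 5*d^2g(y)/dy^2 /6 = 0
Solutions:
 g(y) = C1 + C2*erfi(3*sqrt(3)*y/5)


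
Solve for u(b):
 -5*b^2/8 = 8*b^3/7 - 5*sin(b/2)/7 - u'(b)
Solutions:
 u(b) = C1 + 2*b^4/7 + 5*b^3/24 + 10*cos(b/2)/7


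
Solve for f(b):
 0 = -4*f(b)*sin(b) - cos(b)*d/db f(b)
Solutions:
 f(b) = C1*cos(b)^4


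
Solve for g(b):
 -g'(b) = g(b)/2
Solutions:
 g(b) = C1*exp(-b/2)


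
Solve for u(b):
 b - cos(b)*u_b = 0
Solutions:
 u(b) = C1 + Integral(b/cos(b), b)


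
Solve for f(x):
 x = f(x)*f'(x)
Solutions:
 f(x) = -sqrt(C1 + x^2)
 f(x) = sqrt(C1 + x^2)


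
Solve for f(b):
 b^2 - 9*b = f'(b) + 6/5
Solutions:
 f(b) = C1 + b^3/3 - 9*b^2/2 - 6*b/5


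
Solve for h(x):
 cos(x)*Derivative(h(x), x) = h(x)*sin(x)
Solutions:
 h(x) = C1/cos(x)


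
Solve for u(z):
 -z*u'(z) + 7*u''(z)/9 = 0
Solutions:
 u(z) = C1 + C2*erfi(3*sqrt(14)*z/14)


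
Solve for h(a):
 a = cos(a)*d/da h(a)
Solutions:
 h(a) = C1 + Integral(a/cos(a), a)


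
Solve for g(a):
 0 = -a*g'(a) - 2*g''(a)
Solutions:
 g(a) = C1 + C2*erf(a/2)


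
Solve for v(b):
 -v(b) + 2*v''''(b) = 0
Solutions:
 v(b) = C1*exp(-2^(3/4)*b/2) + C2*exp(2^(3/4)*b/2) + C3*sin(2^(3/4)*b/2) + C4*cos(2^(3/4)*b/2)


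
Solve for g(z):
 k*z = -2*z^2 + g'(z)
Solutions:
 g(z) = C1 + k*z^2/2 + 2*z^3/3


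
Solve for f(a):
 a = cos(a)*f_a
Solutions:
 f(a) = C1 + Integral(a/cos(a), a)


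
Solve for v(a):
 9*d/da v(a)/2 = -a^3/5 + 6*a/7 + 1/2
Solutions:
 v(a) = C1 - a^4/90 + 2*a^2/21 + a/9


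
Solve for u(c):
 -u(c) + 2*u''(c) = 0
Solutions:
 u(c) = C1*exp(-sqrt(2)*c/2) + C2*exp(sqrt(2)*c/2)


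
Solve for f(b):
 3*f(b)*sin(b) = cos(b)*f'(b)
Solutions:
 f(b) = C1/cos(b)^3


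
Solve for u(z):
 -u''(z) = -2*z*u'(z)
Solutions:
 u(z) = C1 + C2*erfi(z)


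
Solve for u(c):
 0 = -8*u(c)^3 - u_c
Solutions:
 u(c) = -sqrt(2)*sqrt(-1/(C1 - 8*c))/2
 u(c) = sqrt(2)*sqrt(-1/(C1 - 8*c))/2


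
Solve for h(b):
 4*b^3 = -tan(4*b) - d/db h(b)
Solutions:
 h(b) = C1 - b^4 + log(cos(4*b))/4


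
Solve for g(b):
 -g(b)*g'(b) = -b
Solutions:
 g(b) = -sqrt(C1 + b^2)
 g(b) = sqrt(C1 + b^2)


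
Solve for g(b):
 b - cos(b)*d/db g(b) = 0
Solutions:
 g(b) = C1 + Integral(b/cos(b), b)


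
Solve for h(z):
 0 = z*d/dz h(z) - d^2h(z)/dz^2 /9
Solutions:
 h(z) = C1 + C2*erfi(3*sqrt(2)*z/2)


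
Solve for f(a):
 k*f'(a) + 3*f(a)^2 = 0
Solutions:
 f(a) = k/(C1*k + 3*a)


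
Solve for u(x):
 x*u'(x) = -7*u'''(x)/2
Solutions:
 u(x) = C1 + Integral(C2*airyai(-2^(1/3)*7^(2/3)*x/7) + C3*airybi(-2^(1/3)*7^(2/3)*x/7), x)


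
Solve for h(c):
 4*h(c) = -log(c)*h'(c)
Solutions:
 h(c) = C1*exp(-4*li(c))


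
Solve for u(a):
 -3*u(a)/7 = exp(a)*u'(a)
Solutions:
 u(a) = C1*exp(3*exp(-a)/7)


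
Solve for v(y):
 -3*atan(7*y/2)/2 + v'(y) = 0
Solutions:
 v(y) = C1 + 3*y*atan(7*y/2)/2 - 3*log(49*y^2 + 4)/14


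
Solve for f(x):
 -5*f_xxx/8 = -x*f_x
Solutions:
 f(x) = C1 + Integral(C2*airyai(2*5^(2/3)*x/5) + C3*airybi(2*5^(2/3)*x/5), x)


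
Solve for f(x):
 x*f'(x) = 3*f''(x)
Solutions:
 f(x) = C1 + C2*erfi(sqrt(6)*x/6)


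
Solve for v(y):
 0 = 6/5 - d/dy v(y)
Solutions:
 v(y) = C1 + 6*y/5


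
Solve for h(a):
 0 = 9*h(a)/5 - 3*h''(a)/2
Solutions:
 h(a) = C1*exp(-sqrt(30)*a/5) + C2*exp(sqrt(30)*a/5)


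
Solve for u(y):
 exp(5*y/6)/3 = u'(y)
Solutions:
 u(y) = C1 + 2*exp(5*y/6)/5


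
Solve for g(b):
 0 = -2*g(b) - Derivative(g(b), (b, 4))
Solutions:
 g(b) = (C1*sin(2^(3/4)*b/2) + C2*cos(2^(3/4)*b/2))*exp(-2^(3/4)*b/2) + (C3*sin(2^(3/4)*b/2) + C4*cos(2^(3/4)*b/2))*exp(2^(3/4)*b/2)


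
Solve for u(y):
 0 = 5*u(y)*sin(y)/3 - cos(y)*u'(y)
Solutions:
 u(y) = C1/cos(y)^(5/3)


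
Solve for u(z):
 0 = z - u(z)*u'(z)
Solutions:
 u(z) = -sqrt(C1 + z^2)
 u(z) = sqrt(C1 + z^2)


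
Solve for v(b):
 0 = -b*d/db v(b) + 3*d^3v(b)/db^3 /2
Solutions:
 v(b) = C1 + Integral(C2*airyai(2^(1/3)*3^(2/3)*b/3) + C3*airybi(2^(1/3)*3^(2/3)*b/3), b)


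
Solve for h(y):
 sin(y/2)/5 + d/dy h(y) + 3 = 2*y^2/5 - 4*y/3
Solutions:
 h(y) = C1 + 2*y^3/15 - 2*y^2/3 - 3*y + 2*cos(y/2)/5


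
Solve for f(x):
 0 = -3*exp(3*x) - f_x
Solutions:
 f(x) = C1 - exp(3*x)


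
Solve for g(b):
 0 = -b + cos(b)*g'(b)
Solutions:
 g(b) = C1 + Integral(b/cos(b), b)


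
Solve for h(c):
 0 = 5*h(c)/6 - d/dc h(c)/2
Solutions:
 h(c) = C1*exp(5*c/3)


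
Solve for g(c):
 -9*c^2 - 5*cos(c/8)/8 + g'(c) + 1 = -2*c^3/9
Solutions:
 g(c) = C1 - c^4/18 + 3*c^3 - c + 5*sin(c/8)


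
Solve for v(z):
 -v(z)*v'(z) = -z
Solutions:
 v(z) = -sqrt(C1 + z^2)
 v(z) = sqrt(C1 + z^2)


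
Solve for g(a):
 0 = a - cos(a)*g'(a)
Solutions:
 g(a) = C1 + Integral(a/cos(a), a)


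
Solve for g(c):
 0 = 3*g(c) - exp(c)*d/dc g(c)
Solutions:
 g(c) = C1*exp(-3*exp(-c))


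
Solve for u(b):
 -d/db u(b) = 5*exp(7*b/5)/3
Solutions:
 u(b) = C1 - 25*exp(7*b/5)/21


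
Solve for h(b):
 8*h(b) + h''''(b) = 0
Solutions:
 h(b) = (C1*sin(2^(1/4)*b) + C2*cos(2^(1/4)*b))*exp(-2^(1/4)*b) + (C3*sin(2^(1/4)*b) + C4*cos(2^(1/4)*b))*exp(2^(1/4)*b)


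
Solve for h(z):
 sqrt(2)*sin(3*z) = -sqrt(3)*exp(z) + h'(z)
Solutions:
 h(z) = C1 + sqrt(3)*exp(z) - sqrt(2)*cos(3*z)/3


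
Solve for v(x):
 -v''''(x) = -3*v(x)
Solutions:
 v(x) = C1*exp(-3^(1/4)*x) + C2*exp(3^(1/4)*x) + C3*sin(3^(1/4)*x) + C4*cos(3^(1/4)*x)


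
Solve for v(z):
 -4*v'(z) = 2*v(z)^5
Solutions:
 v(z) = -I*(1/(C1 + 2*z))^(1/4)
 v(z) = I*(1/(C1 + 2*z))^(1/4)
 v(z) = -(1/(C1 + 2*z))^(1/4)
 v(z) = (1/(C1 + 2*z))^(1/4)


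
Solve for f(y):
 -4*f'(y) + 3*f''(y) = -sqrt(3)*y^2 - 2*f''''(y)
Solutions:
 f(y) = C1 + C2*exp(y*(-2*(1 + 3*sqrt(2)/4)^(1/3) + (1 + 3*sqrt(2)/4)^(-1/3))/4)*sin(sqrt(3)*y*((1 + 3*sqrt(2)/4)^(-1/3) + 2*(1 + 3*sqrt(2)/4)^(1/3))/4) + C3*exp(y*(-2*(1 + 3*sqrt(2)/4)^(1/3) + (1 + 3*sqrt(2)/4)^(-1/3))/4)*cos(sqrt(3)*y*((1 + 3*sqrt(2)/4)^(-1/3) + 2*(1 + 3*sqrt(2)/4)^(1/3))/4) + C4*exp(y*(-1/(2*(1 + 3*sqrt(2)/4)^(1/3)) + (1 + 3*sqrt(2)/4)^(1/3))) + sqrt(3)*y^3/12 + 3*sqrt(3)*y^2/16 + 9*sqrt(3)*y/32


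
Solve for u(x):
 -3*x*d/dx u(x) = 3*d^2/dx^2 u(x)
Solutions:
 u(x) = C1 + C2*erf(sqrt(2)*x/2)


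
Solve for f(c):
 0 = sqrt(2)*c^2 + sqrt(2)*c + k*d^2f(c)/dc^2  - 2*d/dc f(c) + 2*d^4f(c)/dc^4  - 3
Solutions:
 f(c) = C1 + C2*exp(c*(-2*k/((-6^(1/3) + 2^(1/3)*3^(5/6)*I)*(sqrt(6)*sqrt(k^3 + 54) + 18)^(1/3)) - 6^(1/3)*(sqrt(6)*sqrt(k^3 + 54) + 18)^(1/3)/12 + 2^(1/3)*3^(5/6)*I*(sqrt(6)*sqrt(k^3 + 54) + 18)^(1/3)/12)) + C3*exp(c*(2*k/((6^(1/3) + 2^(1/3)*3^(5/6)*I)*(sqrt(6)*sqrt(k^3 + 54) + 18)^(1/3)) - 6^(1/3)*(sqrt(6)*sqrt(k^3 + 54) + 18)^(1/3)/12 - 2^(1/3)*3^(5/6)*I*(sqrt(6)*sqrt(k^3 + 54) + 18)^(1/3)/12)) + C4*exp(6^(1/3)*c*(-6^(1/3)*k/(sqrt(6)*sqrt(k^3 + 54) + 18)^(1/3) + (sqrt(6)*sqrt(k^3 + 54) + 18)^(1/3))/6) + sqrt(2)*c^3/6 + sqrt(2)*c^2*k/4 + sqrt(2)*c^2/4 + sqrt(2)*c*k^2/4 + sqrt(2)*c*k/4 - 3*c/2


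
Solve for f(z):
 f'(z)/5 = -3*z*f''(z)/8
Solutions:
 f(z) = C1 + C2*z^(7/15)


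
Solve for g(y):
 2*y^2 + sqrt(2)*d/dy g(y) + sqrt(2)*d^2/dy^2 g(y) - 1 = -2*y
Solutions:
 g(y) = C1 + C2*exp(-y) - sqrt(2)*y^3/3 + sqrt(2)*y^2/2 - sqrt(2)*y/2


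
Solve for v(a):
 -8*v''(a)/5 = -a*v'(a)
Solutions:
 v(a) = C1 + C2*erfi(sqrt(5)*a/4)


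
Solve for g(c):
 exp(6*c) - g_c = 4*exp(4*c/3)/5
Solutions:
 g(c) = C1 - 3*exp(4*c/3)/5 + exp(6*c)/6


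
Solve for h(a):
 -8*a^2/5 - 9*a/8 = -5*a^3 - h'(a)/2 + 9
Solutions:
 h(a) = C1 - 5*a^4/2 + 16*a^3/15 + 9*a^2/8 + 18*a


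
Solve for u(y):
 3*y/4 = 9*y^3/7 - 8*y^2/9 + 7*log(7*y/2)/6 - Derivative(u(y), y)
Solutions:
 u(y) = C1 + 9*y^4/28 - 8*y^3/27 - 3*y^2/8 + 7*y*log(y)/6 - 7*y/6 - 7*y*log(2)/6 + 7*y*log(7)/6


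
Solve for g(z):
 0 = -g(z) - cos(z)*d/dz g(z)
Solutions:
 g(z) = C1*sqrt(sin(z) - 1)/sqrt(sin(z) + 1)


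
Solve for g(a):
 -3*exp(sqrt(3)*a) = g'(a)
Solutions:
 g(a) = C1 - sqrt(3)*exp(sqrt(3)*a)


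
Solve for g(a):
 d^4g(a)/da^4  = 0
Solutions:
 g(a) = C1 + C2*a + C3*a^2 + C4*a^3


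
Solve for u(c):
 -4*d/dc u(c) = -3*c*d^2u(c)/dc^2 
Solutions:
 u(c) = C1 + C2*c^(7/3)


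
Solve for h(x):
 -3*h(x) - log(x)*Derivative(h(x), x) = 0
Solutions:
 h(x) = C1*exp(-3*li(x))


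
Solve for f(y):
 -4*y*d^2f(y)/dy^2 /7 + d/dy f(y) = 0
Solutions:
 f(y) = C1 + C2*y^(11/4)


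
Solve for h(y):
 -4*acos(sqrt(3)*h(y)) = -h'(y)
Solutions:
 Integral(1/acos(sqrt(3)*_y), (_y, h(y))) = C1 + 4*y


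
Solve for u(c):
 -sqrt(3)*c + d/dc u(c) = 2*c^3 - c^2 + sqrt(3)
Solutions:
 u(c) = C1 + c^4/2 - c^3/3 + sqrt(3)*c^2/2 + sqrt(3)*c


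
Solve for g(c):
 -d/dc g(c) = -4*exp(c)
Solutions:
 g(c) = C1 + 4*exp(c)


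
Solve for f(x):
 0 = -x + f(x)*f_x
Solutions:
 f(x) = -sqrt(C1 + x^2)
 f(x) = sqrt(C1 + x^2)


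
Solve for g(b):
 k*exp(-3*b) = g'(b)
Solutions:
 g(b) = C1 - k*exp(-3*b)/3


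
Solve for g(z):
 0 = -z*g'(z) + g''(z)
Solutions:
 g(z) = C1 + C2*erfi(sqrt(2)*z/2)


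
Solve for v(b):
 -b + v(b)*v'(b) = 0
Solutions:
 v(b) = -sqrt(C1 + b^2)
 v(b) = sqrt(C1 + b^2)


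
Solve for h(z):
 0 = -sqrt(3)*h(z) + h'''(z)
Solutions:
 h(z) = C3*exp(3^(1/6)*z) + (C1*sin(3^(2/3)*z/2) + C2*cos(3^(2/3)*z/2))*exp(-3^(1/6)*z/2)


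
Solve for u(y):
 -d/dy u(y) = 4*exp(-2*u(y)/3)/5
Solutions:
 u(y) = 3*log(-sqrt(C1 - 4*y)) - 3*log(15) + 3*log(30)/2
 u(y) = 3*log(C1 - 4*y)/2 - 3*log(15) + 3*log(30)/2


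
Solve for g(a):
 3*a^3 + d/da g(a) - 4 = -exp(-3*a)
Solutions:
 g(a) = C1 - 3*a^4/4 + 4*a + exp(-3*a)/3


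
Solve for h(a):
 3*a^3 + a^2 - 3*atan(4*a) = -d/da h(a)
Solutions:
 h(a) = C1 - 3*a^4/4 - a^3/3 + 3*a*atan(4*a) - 3*log(16*a^2 + 1)/8


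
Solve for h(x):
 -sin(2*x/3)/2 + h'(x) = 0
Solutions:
 h(x) = C1 - 3*cos(2*x/3)/4


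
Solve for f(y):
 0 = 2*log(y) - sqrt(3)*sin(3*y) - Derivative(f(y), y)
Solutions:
 f(y) = C1 + 2*y*log(y) - 2*y + sqrt(3)*cos(3*y)/3


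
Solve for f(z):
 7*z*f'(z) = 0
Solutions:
 f(z) = C1


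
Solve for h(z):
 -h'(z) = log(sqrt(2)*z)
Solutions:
 h(z) = C1 - z*log(z) - z*log(2)/2 + z


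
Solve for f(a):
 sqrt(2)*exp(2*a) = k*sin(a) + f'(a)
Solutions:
 f(a) = C1 + k*cos(a) + sqrt(2)*exp(2*a)/2


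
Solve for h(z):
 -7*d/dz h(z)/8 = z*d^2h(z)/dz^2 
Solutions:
 h(z) = C1 + C2*z^(1/8)


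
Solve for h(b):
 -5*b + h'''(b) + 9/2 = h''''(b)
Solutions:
 h(b) = C1 + C2*b + C3*b^2 + C4*exp(b) + 5*b^4/24 + b^3/12


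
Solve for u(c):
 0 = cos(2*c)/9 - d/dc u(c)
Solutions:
 u(c) = C1 + sin(2*c)/18


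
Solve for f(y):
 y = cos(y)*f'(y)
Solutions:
 f(y) = C1 + Integral(y/cos(y), y)


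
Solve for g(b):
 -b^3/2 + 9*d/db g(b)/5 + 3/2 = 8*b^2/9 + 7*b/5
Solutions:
 g(b) = C1 + 5*b^4/72 + 40*b^3/243 + 7*b^2/18 - 5*b/6


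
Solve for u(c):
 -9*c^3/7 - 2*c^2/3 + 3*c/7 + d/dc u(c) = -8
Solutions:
 u(c) = C1 + 9*c^4/28 + 2*c^3/9 - 3*c^2/14 - 8*c


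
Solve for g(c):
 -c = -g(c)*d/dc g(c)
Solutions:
 g(c) = -sqrt(C1 + c^2)
 g(c) = sqrt(C1 + c^2)


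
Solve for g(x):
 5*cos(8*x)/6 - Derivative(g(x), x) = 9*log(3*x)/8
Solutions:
 g(x) = C1 - 9*x*log(x)/8 - 9*x*log(3)/8 + 9*x/8 + 5*sin(8*x)/48


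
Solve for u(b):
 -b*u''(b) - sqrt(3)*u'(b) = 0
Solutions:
 u(b) = C1 + C2*b^(1 - sqrt(3))


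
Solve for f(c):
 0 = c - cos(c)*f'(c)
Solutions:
 f(c) = C1 + Integral(c/cos(c), c)


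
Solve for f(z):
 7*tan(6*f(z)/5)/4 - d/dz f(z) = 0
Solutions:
 f(z) = -5*asin(C1*exp(21*z/10))/6 + 5*pi/6
 f(z) = 5*asin(C1*exp(21*z/10))/6


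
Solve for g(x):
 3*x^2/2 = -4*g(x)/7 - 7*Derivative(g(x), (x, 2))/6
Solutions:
 g(x) = C1*sin(2*sqrt(6)*x/7) + C2*cos(2*sqrt(6)*x/7) - 21*x^2/8 + 343/32


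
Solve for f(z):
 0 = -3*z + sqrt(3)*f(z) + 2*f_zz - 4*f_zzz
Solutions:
 f(z) = C1*exp(z*(-(1 + 27*sqrt(3) + sqrt(-1 + (1 + 27*sqrt(3))^2))^(1/3) - 1/(1 + 27*sqrt(3) + sqrt(-1 + (1 + 27*sqrt(3))^2))^(1/3) + 2)/12)*sin(sqrt(3)*z*(-(1 + 27*sqrt(3) + sqrt(-1 + (1 + 27*sqrt(3))^2))^(1/3) + (1 + 27*sqrt(3) + sqrt(-1 + (1 + 27*sqrt(3))^2))^(-1/3))/12) + C2*exp(z*(-(1 + 27*sqrt(3) + sqrt(-1 + (1 + 27*sqrt(3))^2))^(1/3) - 1/(1 + 27*sqrt(3) + sqrt(-1 + (1 + 27*sqrt(3))^2))^(1/3) + 2)/12)*cos(sqrt(3)*z*(-(1 + 27*sqrt(3) + sqrt(-1 + (1 + 27*sqrt(3))^2))^(1/3) + (1 + 27*sqrt(3) + sqrt(-1 + (1 + 27*sqrt(3))^2))^(-1/3))/12) + C3*exp(z*((1 + 27*sqrt(3) + sqrt(-1 + (1 + 27*sqrt(3))^2))^(-1/3) + 1 + (1 + 27*sqrt(3) + sqrt(-1 + (1 + 27*sqrt(3))^2))^(1/3))/6) + sqrt(3)*z


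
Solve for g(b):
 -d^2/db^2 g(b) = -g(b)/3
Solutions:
 g(b) = C1*exp(-sqrt(3)*b/3) + C2*exp(sqrt(3)*b/3)


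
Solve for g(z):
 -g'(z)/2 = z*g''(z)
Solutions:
 g(z) = C1 + C2*sqrt(z)


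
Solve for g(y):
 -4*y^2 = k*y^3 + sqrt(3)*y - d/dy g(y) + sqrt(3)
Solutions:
 g(y) = C1 + k*y^4/4 + 4*y^3/3 + sqrt(3)*y^2/2 + sqrt(3)*y


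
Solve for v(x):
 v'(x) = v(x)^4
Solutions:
 v(x) = (-1/(C1 + 3*x))^(1/3)
 v(x) = (-1/(C1 + x))^(1/3)*(-3^(2/3) - 3*3^(1/6)*I)/6
 v(x) = (-1/(C1 + x))^(1/3)*(-3^(2/3) + 3*3^(1/6)*I)/6


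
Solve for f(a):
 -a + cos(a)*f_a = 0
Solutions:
 f(a) = C1 + Integral(a/cos(a), a)


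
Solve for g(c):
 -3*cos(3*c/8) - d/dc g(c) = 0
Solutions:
 g(c) = C1 - 8*sin(3*c/8)


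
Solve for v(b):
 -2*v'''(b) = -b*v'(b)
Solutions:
 v(b) = C1 + Integral(C2*airyai(2^(2/3)*b/2) + C3*airybi(2^(2/3)*b/2), b)


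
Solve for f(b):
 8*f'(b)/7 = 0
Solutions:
 f(b) = C1


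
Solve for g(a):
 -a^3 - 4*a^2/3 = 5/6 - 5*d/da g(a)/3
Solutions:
 g(a) = C1 + 3*a^4/20 + 4*a^3/15 + a/2


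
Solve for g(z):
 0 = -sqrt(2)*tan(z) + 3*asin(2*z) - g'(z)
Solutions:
 g(z) = C1 + 3*z*asin(2*z) + 3*sqrt(1 - 4*z^2)/2 + sqrt(2)*log(cos(z))


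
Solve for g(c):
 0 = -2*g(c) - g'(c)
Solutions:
 g(c) = C1*exp(-2*c)


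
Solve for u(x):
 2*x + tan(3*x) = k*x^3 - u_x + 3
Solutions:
 u(x) = C1 + k*x^4/4 - x^2 + 3*x + log(cos(3*x))/3


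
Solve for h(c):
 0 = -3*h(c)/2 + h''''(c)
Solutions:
 h(c) = C1*exp(-2^(3/4)*3^(1/4)*c/2) + C2*exp(2^(3/4)*3^(1/4)*c/2) + C3*sin(2^(3/4)*3^(1/4)*c/2) + C4*cos(2^(3/4)*3^(1/4)*c/2)


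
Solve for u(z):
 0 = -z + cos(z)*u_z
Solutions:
 u(z) = C1 + Integral(z/cos(z), z)


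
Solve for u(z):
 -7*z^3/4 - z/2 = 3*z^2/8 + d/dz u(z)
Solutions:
 u(z) = C1 - 7*z^4/16 - z^3/8 - z^2/4


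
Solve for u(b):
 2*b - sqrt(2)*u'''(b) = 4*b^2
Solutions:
 u(b) = C1 + C2*b + C3*b^2 - sqrt(2)*b^5/30 + sqrt(2)*b^4/24


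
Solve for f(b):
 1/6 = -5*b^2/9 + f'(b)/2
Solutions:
 f(b) = C1 + 10*b^3/27 + b/3


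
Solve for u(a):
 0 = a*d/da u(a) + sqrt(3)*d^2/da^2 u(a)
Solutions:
 u(a) = C1 + C2*erf(sqrt(2)*3^(3/4)*a/6)


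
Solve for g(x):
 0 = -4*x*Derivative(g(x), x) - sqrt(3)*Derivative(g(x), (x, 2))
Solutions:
 g(x) = C1 + C2*erf(sqrt(2)*3^(3/4)*x/3)


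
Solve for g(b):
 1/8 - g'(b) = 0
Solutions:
 g(b) = C1 + b/8


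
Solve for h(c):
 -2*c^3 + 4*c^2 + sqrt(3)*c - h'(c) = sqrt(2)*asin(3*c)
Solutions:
 h(c) = C1 - c^4/2 + 4*c^3/3 + sqrt(3)*c^2/2 - sqrt(2)*(c*asin(3*c) + sqrt(1 - 9*c^2)/3)


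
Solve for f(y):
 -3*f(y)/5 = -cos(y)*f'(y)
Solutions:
 f(y) = C1*(sin(y) + 1)^(3/10)/(sin(y) - 1)^(3/10)


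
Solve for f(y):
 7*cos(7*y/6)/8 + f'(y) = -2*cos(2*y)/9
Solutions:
 f(y) = C1 - 3*sin(7*y/6)/4 - sin(2*y)/9


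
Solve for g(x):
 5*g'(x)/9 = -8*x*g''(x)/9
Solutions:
 g(x) = C1 + C2*x^(3/8)


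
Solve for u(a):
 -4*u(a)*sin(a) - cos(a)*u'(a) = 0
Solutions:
 u(a) = C1*cos(a)^4


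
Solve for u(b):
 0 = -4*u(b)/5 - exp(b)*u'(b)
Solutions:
 u(b) = C1*exp(4*exp(-b)/5)


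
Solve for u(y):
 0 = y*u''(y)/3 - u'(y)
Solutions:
 u(y) = C1 + C2*y^4


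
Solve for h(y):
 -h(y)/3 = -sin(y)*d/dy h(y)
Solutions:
 h(y) = C1*(cos(y) - 1)^(1/6)/(cos(y) + 1)^(1/6)


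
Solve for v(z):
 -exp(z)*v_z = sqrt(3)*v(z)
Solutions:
 v(z) = C1*exp(sqrt(3)*exp(-z))


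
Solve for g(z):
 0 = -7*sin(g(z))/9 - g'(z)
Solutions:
 7*z/9 + log(cos(g(z)) - 1)/2 - log(cos(g(z)) + 1)/2 = C1


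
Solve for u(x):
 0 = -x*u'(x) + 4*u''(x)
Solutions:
 u(x) = C1 + C2*erfi(sqrt(2)*x/4)


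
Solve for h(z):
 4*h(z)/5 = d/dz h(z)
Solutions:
 h(z) = C1*exp(4*z/5)


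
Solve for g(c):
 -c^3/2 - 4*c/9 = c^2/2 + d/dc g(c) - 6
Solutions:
 g(c) = C1 - c^4/8 - c^3/6 - 2*c^2/9 + 6*c


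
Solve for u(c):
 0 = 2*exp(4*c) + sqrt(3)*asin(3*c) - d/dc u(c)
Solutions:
 u(c) = C1 + sqrt(3)*(c*asin(3*c) + sqrt(1 - 9*c^2)/3) + exp(4*c)/2


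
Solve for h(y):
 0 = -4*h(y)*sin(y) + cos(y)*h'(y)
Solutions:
 h(y) = C1/cos(y)^4


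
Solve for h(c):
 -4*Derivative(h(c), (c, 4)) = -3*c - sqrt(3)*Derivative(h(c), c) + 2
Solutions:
 h(c) = C1 + C4*exp(2^(1/3)*3^(1/6)*c/2) - sqrt(3)*c^2/2 + 2*sqrt(3)*c/3 + (C2*sin(2^(1/3)*3^(2/3)*c/4) + C3*cos(2^(1/3)*3^(2/3)*c/4))*exp(-2^(1/3)*3^(1/6)*c/4)


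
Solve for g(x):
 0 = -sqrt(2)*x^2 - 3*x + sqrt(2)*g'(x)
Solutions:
 g(x) = C1 + x^3/3 + 3*sqrt(2)*x^2/4


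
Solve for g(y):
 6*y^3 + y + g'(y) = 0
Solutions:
 g(y) = C1 - 3*y^4/2 - y^2/2


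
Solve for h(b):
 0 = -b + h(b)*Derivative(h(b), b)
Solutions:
 h(b) = -sqrt(C1 + b^2)
 h(b) = sqrt(C1 + b^2)


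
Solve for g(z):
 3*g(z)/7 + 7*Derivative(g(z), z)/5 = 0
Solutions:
 g(z) = C1*exp(-15*z/49)


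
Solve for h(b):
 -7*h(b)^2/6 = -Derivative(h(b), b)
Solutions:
 h(b) = -6/(C1 + 7*b)


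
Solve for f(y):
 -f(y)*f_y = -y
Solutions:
 f(y) = -sqrt(C1 + y^2)
 f(y) = sqrt(C1 + y^2)


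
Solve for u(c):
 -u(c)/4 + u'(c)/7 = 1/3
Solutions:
 u(c) = C1*exp(7*c/4) - 4/3


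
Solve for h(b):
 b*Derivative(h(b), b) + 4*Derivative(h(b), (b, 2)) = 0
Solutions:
 h(b) = C1 + C2*erf(sqrt(2)*b/4)


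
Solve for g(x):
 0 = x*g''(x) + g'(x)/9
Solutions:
 g(x) = C1 + C2*x^(8/9)


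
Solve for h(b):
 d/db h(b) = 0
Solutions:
 h(b) = C1


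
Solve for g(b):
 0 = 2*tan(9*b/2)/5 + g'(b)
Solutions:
 g(b) = C1 + 4*log(cos(9*b/2))/45


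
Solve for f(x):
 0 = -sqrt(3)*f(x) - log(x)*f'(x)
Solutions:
 f(x) = C1*exp(-sqrt(3)*li(x))


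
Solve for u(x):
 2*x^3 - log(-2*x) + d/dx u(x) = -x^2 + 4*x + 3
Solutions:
 u(x) = C1 - x^4/2 - x^3/3 + 2*x^2 + x*log(-x) + x*(log(2) + 2)


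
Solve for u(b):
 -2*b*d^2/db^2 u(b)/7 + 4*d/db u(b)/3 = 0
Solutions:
 u(b) = C1 + C2*b^(17/3)


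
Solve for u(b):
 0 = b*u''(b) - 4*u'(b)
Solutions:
 u(b) = C1 + C2*b^5


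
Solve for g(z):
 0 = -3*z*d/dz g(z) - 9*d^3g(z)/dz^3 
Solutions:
 g(z) = C1 + Integral(C2*airyai(-3^(2/3)*z/3) + C3*airybi(-3^(2/3)*z/3), z)


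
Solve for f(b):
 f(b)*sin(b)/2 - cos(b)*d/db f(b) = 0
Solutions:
 f(b) = C1/sqrt(cos(b))


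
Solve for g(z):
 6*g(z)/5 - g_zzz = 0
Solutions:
 g(z) = C3*exp(5^(2/3)*6^(1/3)*z/5) + (C1*sin(2^(1/3)*3^(5/6)*5^(2/3)*z/10) + C2*cos(2^(1/3)*3^(5/6)*5^(2/3)*z/10))*exp(-5^(2/3)*6^(1/3)*z/10)


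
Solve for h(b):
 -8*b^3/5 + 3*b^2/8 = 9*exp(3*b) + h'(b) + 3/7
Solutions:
 h(b) = C1 - 2*b^4/5 + b^3/8 - 3*b/7 - 3*exp(3*b)


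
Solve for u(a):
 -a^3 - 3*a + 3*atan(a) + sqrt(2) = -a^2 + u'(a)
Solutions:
 u(a) = C1 - a^4/4 + a^3/3 - 3*a^2/2 + 3*a*atan(a) + sqrt(2)*a - 3*log(a^2 + 1)/2


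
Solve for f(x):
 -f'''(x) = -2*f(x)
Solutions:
 f(x) = C3*exp(2^(1/3)*x) + (C1*sin(2^(1/3)*sqrt(3)*x/2) + C2*cos(2^(1/3)*sqrt(3)*x/2))*exp(-2^(1/3)*x/2)


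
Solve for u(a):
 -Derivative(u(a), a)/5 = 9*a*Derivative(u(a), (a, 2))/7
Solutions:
 u(a) = C1 + C2*a^(38/45)


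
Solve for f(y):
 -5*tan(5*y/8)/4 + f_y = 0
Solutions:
 f(y) = C1 - 2*log(cos(5*y/8))


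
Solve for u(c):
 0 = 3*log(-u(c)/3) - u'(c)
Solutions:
 -Integral(1/(log(-_y) - log(3)), (_y, u(c)))/3 = C1 - c


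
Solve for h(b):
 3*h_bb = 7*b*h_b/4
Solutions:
 h(b) = C1 + C2*erfi(sqrt(42)*b/12)


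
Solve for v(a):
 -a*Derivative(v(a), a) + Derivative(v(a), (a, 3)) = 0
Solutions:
 v(a) = C1 + Integral(C2*airyai(a) + C3*airybi(a), a)


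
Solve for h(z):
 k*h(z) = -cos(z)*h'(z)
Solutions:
 h(z) = C1*exp(k*(log(sin(z) - 1) - log(sin(z) + 1))/2)


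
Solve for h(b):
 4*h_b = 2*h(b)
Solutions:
 h(b) = C1*exp(b/2)


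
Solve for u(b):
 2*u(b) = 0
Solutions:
 u(b) = 0


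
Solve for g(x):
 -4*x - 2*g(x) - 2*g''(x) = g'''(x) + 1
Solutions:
 g(x) = C1*exp(x*(-4 + 4/(3*sqrt(129) + 35)^(1/3) + (3*sqrt(129) + 35)^(1/3))/6)*sin(sqrt(3)*x*(-(3*sqrt(129) + 35)^(1/3) + 4/(3*sqrt(129) + 35)^(1/3))/6) + C2*exp(x*(-4 + 4/(3*sqrt(129) + 35)^(1/3) + (3*sqrt(129) + 35)^(1/3))/6)*cos(sqrt(3)*x*(-(3*sqrt(129) + 35)^(1/3) + 4/(3*sqrt(129) + 35)^(1/3))/6) + C3*exp(-x*(4/(3*sqrt(129) + 35)^(1/3) + 2 + (3*sqrt(129) + 35)^(1/3))/3) - 2*x - 1/2


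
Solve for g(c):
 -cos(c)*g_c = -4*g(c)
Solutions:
 g(c) = C1*(sin(c)^2 + 2*sin(c) + 1)/(sin(c)^2 - 2*sin(c) + 1)


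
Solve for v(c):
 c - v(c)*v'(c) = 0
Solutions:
 v(c) = -sqrt(C1 + c^2)
 v(c) = sqrt(C1 + c^2)


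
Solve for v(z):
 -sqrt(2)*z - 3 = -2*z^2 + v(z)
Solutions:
 v(z) = 2*z^2 - sqrt(2)*z - 3


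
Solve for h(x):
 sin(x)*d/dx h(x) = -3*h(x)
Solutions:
 h(x) = C1*(cos(x) + 1)^(3/2)/(cos(x) - 1)^(3/2)


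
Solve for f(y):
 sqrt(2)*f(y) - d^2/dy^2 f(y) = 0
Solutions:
 f(y) = C1*exp(-2^(1/4)*y) + C2*exp(2^(1/4)*y)


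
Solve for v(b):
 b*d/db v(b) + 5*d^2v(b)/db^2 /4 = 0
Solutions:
 v(b) = C1 + C2*erf(sqrt(10)*b/5)


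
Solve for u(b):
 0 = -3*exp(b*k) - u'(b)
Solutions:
 u(b) = C1 - 3*exp(b*k)/k


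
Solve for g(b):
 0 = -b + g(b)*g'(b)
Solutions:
 g(b) = -sqrt(C1 + b^2)
 g(b) = sqrt(C1 + b^2)


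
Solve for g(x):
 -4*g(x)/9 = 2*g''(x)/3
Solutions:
 g(x) = C1*sin(sqrt(6)*x/3) + C2*cos(sqrt(6)*x/3)


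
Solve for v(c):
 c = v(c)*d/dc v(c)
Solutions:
 v(c) = -sqrt(C1 + c^2)
 v(c) = sqrt(C1 + c^2)


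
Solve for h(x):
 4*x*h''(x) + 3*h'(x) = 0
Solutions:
 h(x) = C1 + C2*x^(1/4)


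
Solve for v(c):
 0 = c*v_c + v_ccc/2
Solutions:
 v(c) = C1 + Integral(C2*airyai(-2^(1/3)*c) + C3*airybi(-2^(1/3)*c), c)


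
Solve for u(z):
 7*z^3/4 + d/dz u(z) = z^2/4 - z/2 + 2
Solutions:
 u(z) = C1 - 7*z^4/16 + z^3/12 - z^2/4 + 2*z


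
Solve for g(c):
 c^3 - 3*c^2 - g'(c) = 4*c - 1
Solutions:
 g(c) = C1 + c^4/4 - c^3 - 2*c^2 + c


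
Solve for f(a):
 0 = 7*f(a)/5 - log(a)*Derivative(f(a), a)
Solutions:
 f(a) = C1*exp(7*li(a)/5)


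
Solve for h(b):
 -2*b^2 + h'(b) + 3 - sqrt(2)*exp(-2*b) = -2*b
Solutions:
 h(b) = C1 + 2*b^3/3 - b^2 - 3*b - sqrt(2)*exp(-2*b)/2


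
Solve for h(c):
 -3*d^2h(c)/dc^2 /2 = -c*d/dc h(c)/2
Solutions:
 h(c) = C1 + C2*erfi(sqrt(6)*c/6)


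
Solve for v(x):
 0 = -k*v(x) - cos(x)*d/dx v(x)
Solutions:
 v(x) = C1*exp(k*(log(sin(x) - 1) - log(sin(x) + 1))/2)


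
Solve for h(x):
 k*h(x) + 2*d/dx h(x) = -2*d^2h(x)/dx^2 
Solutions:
 h(x) = C1*exp(x*(sqrt(1 - 2*k) - 1)/2) + C2*exp(-x*(sqrt(1 - 2*k) + 1)/2)


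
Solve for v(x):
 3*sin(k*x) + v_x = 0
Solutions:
 v(x) = C1 + 3*cos(k*x)/k


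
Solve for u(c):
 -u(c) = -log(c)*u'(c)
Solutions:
 u(c) = C1*exp(li(c))


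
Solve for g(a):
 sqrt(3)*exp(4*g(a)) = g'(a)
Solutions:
 g(a) = log(-(-1/(C1 + 4*sqrt(3)*a))^(1/4))
 g(a) = log(-1/(C1 + 4*sqrt(3)*a))/4
 g(a) = log(-I*(-1/(C1 + 4*sqrt(3)*a))^(1/4))
 g(a) = log(I*(-1/(C1 + 4*sqrt(3)*a))^(1/4))


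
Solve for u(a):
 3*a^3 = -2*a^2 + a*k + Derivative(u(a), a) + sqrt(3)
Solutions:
 u(a) = C1 + 3*a^4/4 + 2*a^3/3 - a^2*k/2 - sqrt(3)*a


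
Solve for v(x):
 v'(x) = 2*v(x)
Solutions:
 v(x) = C1*exp(2*x)


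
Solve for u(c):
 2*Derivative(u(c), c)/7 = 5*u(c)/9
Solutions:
 u(c) = C1*exp(35*c/18)


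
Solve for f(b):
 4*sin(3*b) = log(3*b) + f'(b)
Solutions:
 f(b) = C1 - b*log(b) - b*log(3) + b - 4*cos(3*b)/3


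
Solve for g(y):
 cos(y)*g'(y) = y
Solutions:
 g(y) = C1 + Integral(y/cos(y), y)


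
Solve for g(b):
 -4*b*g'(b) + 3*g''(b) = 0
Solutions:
 g(b) = C1 + C2*erfi(sqrt(6)*b/3)


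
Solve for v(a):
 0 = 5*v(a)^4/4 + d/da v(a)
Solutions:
 v(a) = 2^(2/3)*(1/(C1 + 15*a))^(1/3)
 v(a) = (-6^(2/3) - 3*2^(2/3)*3^(1/6)*I)*(1/(C1 + 5*a))^(1/3)/6
 v(a) = (-6^(2/3) + 3*2^(2/3)*3^(1/6)*I)*(1/(C1 + 5*a))^(1/3)/6


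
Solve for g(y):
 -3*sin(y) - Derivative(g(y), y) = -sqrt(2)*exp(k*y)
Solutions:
 g(y) = C1 + 3*cos(y) + sqrt(2)*exp(k*y)/k


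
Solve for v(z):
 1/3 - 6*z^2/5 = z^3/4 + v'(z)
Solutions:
 v(z) = C1 - z^4/16 - 2*z^3/5 + z/3


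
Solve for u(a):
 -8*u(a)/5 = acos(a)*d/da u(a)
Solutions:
 u(a) = C1*exp(-8*Integral(1/acos(a), a)/5)


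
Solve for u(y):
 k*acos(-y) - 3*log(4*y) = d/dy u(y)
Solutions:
 u(y) = C1 + k*(y*acos(-y) + sqrt(1 - y^2)) - 3*y*log(y) - 6*y*log(2) + 3*y


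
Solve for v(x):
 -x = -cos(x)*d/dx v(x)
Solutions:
 v(x) = C1 + Integral(x/cos(x), x)


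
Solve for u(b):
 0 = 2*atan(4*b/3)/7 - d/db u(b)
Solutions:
 u(b) = C1 + 2*b*atan(4*b/3)/7 - 3*log(16*b^2 + 9)/28


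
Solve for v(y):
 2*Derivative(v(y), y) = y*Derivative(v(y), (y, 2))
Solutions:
 v(y) = C1 + C2*y^3


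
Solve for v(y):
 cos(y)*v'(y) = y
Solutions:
 v(y) = C1 + Integral(y/cos(y), y)


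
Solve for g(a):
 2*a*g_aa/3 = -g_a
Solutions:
 g(a) = C1 + C2/sqrt(a)


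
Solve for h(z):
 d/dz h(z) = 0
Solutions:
 h(z) = C1


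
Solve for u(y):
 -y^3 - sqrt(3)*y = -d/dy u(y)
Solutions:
 u(y) = C1 + y^4/4 + sqrt(3)*y^2/2


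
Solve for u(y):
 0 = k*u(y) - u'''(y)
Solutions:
 u(y) = C1*exp(k^(1/3)*y) + C2*exp(k^(1/3)*y*(-1 + sqrt(3)*I)/2) + C3*exp(-k^(1/3)*y*(1 + sqrt(3)*I)/2)


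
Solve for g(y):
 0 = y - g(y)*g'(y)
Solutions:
 g(y) = -sqrt(C1 + y^2)
 g(y) = sqrt(C1 + y^2)


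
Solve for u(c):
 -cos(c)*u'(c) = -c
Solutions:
 u(c) = C1 + Integral(c/cos(c), c)


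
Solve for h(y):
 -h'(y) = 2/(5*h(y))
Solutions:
 h(y) = -sqrt(C1 - 20*y)/5
 h(y) = sqrt(C1 - 20*y)/5


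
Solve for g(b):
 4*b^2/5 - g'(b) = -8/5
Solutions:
 g(b) = C1 + 4*b^3/15 + 8*b/5


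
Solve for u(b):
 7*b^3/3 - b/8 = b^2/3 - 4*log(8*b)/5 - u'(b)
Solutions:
 u(b) = C1 - 7*b^4/12 + b^3/9 + b^2/16 - 4*b*log(b)/5 - 12*b*log(2)/5 + 4*b/5


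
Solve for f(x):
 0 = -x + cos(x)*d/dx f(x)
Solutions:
 f(x) = C1 + Integral(x/cos(x), x)


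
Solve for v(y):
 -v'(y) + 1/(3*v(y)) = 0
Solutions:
 v(y) = -sqrt(C1 + 6*y)/3
 v(y) = sqrt(C1 + 6*y)/3


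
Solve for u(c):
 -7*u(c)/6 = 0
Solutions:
 u(c) = 0


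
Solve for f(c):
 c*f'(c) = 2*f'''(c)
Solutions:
 f(c) = C1 + Integral(C2*airyai(2^(2/3)*c/2) + C3*airybi(2^(2/3)*c/2), c)


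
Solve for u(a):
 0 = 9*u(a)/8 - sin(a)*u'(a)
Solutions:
 u(a) = C1*(cos(a) - 1)^(9/16)/(cos(a) + 1)^(9/16)


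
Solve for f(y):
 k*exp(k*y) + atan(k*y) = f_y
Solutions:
 f(y) = C1 + k*Piecewise((exp(k*y)/k, Ne(k, 0)), (y, True)) + Piecewise((y*atan(k*y) - log(k^2*y^2 + 1)/(2*k), Ne(k, 0)), (0, True))


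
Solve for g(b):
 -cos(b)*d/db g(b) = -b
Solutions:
 g(b) = C1 + Integral(b/cos(b), b)


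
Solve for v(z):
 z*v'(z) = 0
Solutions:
 v(z) = C1


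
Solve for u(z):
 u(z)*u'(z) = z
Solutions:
 u(z) = -sqrt(C1 + z^2)
 u(z) = sqrt(C1 + z^2)


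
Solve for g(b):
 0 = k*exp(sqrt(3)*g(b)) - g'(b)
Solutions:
 g(b) = sqrt(3)*(2*log(-1/(C1 + b*k)) - log(3))/6


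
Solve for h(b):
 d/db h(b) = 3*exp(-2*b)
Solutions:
 h(b) = C1 - 3*exp(-2*b)/2


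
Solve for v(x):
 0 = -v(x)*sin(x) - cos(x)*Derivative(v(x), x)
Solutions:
 v(x) = C1*cos(x)


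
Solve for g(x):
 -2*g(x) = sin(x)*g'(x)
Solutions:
 g(x) = C1*(cos(x) + 1)/(cos(x) - 1)


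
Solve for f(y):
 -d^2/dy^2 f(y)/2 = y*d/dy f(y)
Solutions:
 f(y) = C1 + C2*erf(y)


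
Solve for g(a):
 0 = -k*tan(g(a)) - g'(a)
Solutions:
 g(a) = pi - asin(C1*exp(-a*k))
 g(a) = asin(C1*exp(-a*k))


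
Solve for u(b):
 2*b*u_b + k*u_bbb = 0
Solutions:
 u(b) = C1 + Integral(C2*airyai(2^(1/3)*b*(-1/k)^(1/3)) + C3*airybi(2^(1/3)*b*(-1/k)^(1/3)), b)


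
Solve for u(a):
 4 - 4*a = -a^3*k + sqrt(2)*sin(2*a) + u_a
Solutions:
 u(a) = C1 + a^4*k/4 - 2*a^2 + 4*a + sqrt(2)*cos(2*a)/2


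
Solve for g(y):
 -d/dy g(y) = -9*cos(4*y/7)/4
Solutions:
 g(y) = C1 + 63*sin(4*y/7)/16


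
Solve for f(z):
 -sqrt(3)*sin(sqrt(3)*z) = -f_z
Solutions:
 f(z) = C1 - cos(sqrt(3)*z)


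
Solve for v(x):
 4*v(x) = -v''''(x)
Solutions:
 v(x) = (C1*sin(x) + C2*cos(x))*exp(-x) + (C3*sin(x) + C4*cos(x))*exp(x)


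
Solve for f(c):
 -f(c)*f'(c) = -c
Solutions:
 f(c) = -sqrt(C1 + c^2)
 f(c) = sqrt(C1 + c^2)


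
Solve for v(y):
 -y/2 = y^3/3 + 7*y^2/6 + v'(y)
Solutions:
 v(y) = C1 - y^4/12 - 7*y^3/18 - y^2/4


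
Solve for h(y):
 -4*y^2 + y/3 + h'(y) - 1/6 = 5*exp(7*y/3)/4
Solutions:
 h(y) = C1 + 4*y^3/3 - y^2/6 + y/6 + 15*exp(7*y/3)/28


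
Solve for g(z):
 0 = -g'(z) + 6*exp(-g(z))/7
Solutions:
 g(z) = log(C1 + 6*z/7)


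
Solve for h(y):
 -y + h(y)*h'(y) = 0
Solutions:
 h(y) = -sqrt(C1 + y^2)
 h(y) = sqrt(C1 + y^2)


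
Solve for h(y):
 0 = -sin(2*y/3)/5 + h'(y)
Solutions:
 h(y) = C1 - 3*cos(2*y/3)/10


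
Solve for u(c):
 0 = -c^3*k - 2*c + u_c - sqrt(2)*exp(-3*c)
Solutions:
 u(c) = C1 + c^4*k/4 + c^2 - sqrt(2)*exp(-3*c)/3


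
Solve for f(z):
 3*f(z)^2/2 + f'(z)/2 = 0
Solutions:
 f(z) = 1/(C1 + 3*z)


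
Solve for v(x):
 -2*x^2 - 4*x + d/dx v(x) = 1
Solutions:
 v(x) = C1 + 2*x^3/3 + 2*x^2 + x


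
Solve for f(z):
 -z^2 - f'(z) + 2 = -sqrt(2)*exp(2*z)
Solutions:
 f(z) = C1 - z^3/3 + 2*z + sqrt(2)*exp(2*z)/2


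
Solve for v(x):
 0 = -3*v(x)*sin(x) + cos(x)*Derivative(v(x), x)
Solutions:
 v(x) = C1/cos(x)^3


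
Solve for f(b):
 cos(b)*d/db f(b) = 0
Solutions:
 f(b) = C1


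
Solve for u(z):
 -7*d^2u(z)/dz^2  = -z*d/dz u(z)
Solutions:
 u(z) = C1 + C2*erfi(sqrt(14)*z/14)


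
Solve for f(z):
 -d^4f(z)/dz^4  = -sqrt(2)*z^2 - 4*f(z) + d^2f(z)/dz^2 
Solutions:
 f(z) = C1*exp(-sqrt(2)*z*sqrt(-1 + sqrt(17))/2) + C2*exp(sqrt(2)*z*sqrt(-1 + sqrt(17))/2) + C3*sin(sqrt(2)*z*sqrt(1 + sqrt(17))/2) + C4*cos(sqrt(2)*z*sqrt(1 + sqrt(17))/2) - sqrt(2)*z^2/4 - sqrt(2)/8


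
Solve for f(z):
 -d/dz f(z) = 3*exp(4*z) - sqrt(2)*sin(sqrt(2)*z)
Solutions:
 f(z) = C1 - 3*exp(4*z)/4 - cos(sqrt(2)*z)


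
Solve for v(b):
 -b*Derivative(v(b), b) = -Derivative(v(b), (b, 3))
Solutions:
 v(b) = C1 + Integral(C2*airyai(b) + C3*airybi(b), b)


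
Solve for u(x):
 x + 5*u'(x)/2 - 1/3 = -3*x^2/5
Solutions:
 u(x) = C1 - 2*x^3/25 - x^2/5 + 2*x/15


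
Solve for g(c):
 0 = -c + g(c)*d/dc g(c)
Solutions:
 g(c) = -sqrt(C1 + c^2)
 g(c) = sqrt(C1 + c^2)


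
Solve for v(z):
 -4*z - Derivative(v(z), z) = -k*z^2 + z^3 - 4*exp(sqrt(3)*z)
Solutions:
 v(z) = C1 + k*z^3/3 - z^4/4 - 2*z^2 + 4*sqrt(3)*exp(sqrt(3)*z)/3


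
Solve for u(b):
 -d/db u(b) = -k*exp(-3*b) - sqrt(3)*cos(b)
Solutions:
 u(b) = C1 - k*exp(-3*b)/3 + sqrt(3)*sin(b)


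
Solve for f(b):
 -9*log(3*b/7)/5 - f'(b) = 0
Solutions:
 f(b) = C1 - 9*b*log(b)/5 - 9*b*log(3)/5 + 9*b/5 + 9*b*log(7)/5


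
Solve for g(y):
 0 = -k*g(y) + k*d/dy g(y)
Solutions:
 g(y) = C1*exp(y)


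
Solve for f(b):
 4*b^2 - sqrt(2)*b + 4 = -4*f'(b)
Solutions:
 f(b) = C1 - b^3/3 + sqrt(2)*b^2/8 - b


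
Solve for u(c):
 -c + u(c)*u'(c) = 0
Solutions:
 u(c) = -sqrt(C1 + c^2)
 u(c) = sqrt(C1 + c^2)


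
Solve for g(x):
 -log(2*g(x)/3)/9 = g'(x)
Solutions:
 9*Integral(1/(log(_y) - log(3) + log(2)), (_y, g(x))) = C1 - x


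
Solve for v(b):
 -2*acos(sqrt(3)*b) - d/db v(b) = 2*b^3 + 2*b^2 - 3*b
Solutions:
 v(b) = C1 - b^4/2 - 2*b^3/3 + 3*b^2/2 - 2*b*acos(sqrt(3)*b) + 2*sqrt(3)*sqrt(1 - 3*b^2)/3


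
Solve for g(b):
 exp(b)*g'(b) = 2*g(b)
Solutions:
 g(b) = C1*exp(-2*exp(-b))


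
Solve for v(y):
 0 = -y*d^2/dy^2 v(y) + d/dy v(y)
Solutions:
 v(y) = C1 + C2*y^2


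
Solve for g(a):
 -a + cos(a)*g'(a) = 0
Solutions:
 g(a) = C1 + Integral(a/cos(a), a)


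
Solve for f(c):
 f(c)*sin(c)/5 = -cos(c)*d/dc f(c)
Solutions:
 f(c) = C1*cos(c)^(1/5)


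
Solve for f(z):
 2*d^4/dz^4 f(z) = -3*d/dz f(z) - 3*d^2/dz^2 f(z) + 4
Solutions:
 f(z) = C1 + C2*exp(-2^(1/3)*z*(-(3 + sqrt(11))^(1/3) + 2^(1/3)/(3 + sqrt(11))^(1/3))/4)*sin(2^(1/3)*sqrt(3)*z*(2^(1/3)/(3 + sqrt(11))^(1/3) + (3 + sqrt(11))^(1/3))/4) + C3*exp(-2^(1/3)*z*(-(3 + sqrt(11))^(1/3) + 2^(1/3)/(3 + sqrt(11))^(1/3))/4)*cos(2^(1/3)*sqrt(3)*z*(2^(1/3)/(3 + sqrt(11))^(1/3) + (3 + sqrt(11))^(1/3))/4) + C4*exp(2^(1/3)*z*(-(3 + sqrt(11))^(1/3) + 2^(1/3)/(3 + sqrt(11))^(1/3))/2) + 4*z/3


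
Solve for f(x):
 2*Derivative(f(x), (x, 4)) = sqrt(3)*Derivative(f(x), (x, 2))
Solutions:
 f(x) = C1 + C2*x + C3*exp(-sqrt(2)*3^(1/4)*x/2) + C4*exp(sqrt(2)*3^(1/4)*x/2)


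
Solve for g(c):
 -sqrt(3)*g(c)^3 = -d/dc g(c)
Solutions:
 g(c) = -sqrt(2)*sqrt(-1/(C1 + sqrt(3)*c))/2
 g(c) = sqrt(2)*sqrt(-1/(C1 + sqrt(3)*c))/2


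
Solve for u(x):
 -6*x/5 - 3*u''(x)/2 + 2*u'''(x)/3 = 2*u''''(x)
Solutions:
 u(x) = C1 + C2*x - 2*x^3/15 - 8*x^2/45 + (C3*sin(sqrt(26)*x/6) + C4*cos(sqrt(26)*x/6))*exp(x/6)


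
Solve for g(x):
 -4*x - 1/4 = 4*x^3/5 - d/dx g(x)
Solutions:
 g(x) = C1 + x^4/5 + 2*x^2 + x/4


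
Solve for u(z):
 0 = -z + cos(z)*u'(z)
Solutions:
 u(z) = C1 + Integral(z/cos(z), z)


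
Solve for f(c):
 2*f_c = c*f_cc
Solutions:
 f(c) = C1 + C2*c^3


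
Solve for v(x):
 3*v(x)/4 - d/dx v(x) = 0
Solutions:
 v(x) = C1*exp(3*x/4)


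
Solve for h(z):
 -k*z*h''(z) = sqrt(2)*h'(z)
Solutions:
 h(z) = C1 + z^(((re(k) - sqrt(2))*re(k) + im(k)^2)/(re(k)^2 + im(k)^2))*(C2*sin(sqrt(2)*log(z)*Abs(im(k))/(re(k)^2 + im(k)^2)) + C3*cos(sqrt(2)*log(z)*im(k)/(re(k)^2 + im(k)^2)))


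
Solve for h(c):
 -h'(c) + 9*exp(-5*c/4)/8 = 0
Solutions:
 h(c) = C1 - 9*exp(-5*c/4)/10


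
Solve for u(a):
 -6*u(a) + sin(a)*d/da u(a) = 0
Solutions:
 u(a) = C1*(cos(a)^3 - 3*cos(a)^2 + 3*cos(a) - 1)/(cos(a)^3 + 3*cos(a)^2 + 3*cos(a) + 1)


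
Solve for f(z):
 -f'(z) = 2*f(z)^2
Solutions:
 f(z) = 1/(C1 + 2*z)


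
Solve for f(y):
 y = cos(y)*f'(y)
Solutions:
 f(y) = C1 + Integral(y/cos(y), y)


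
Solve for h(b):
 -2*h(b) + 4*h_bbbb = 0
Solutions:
 h(b) = C1*exp(-2^(3/4)*b/2) + C2*exp(2^(3/4)*b/2) + C3*sin(2^(3/4)*b/2) + C4*cos(2^(3/4)*b/2)


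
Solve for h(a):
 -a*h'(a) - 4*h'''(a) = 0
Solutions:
 h(a) = C1 + Integral(C2*airyai(-2^(1/3)*a/2) + C3*airybi(-2^(1/3)*a/2), a)


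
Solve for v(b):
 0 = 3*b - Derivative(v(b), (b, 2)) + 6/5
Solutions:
 v(b) = C1 + C2*b + b^3/2 + 3*b^2/5


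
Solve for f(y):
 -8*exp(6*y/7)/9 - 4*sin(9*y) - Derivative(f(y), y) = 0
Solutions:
 f(y) = C1 - 28*exp(6*y/7)/27 + 4*cos(9*y)/9


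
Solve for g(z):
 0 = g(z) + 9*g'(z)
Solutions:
 g(z) = C1*exp(-z/9)


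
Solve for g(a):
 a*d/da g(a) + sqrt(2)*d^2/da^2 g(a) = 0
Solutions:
 g(a) = C1 + C2*erf(2^(1/4)*a/2)


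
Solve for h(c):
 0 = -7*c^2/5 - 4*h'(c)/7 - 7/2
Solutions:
 h(c) = C1 - 49*c^3/60 - 49*c/8


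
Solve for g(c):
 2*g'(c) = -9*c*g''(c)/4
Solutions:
 g(c) = C1 + C2*c^(1/9)


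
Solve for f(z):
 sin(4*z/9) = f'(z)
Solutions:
 f(z) = C1 - 9*cos(4*z/9)/4


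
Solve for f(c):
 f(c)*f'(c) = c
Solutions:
 f(c) = -sqrt(C1 + c^2)
 f(c) = sqrt(C1 + c^2)
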